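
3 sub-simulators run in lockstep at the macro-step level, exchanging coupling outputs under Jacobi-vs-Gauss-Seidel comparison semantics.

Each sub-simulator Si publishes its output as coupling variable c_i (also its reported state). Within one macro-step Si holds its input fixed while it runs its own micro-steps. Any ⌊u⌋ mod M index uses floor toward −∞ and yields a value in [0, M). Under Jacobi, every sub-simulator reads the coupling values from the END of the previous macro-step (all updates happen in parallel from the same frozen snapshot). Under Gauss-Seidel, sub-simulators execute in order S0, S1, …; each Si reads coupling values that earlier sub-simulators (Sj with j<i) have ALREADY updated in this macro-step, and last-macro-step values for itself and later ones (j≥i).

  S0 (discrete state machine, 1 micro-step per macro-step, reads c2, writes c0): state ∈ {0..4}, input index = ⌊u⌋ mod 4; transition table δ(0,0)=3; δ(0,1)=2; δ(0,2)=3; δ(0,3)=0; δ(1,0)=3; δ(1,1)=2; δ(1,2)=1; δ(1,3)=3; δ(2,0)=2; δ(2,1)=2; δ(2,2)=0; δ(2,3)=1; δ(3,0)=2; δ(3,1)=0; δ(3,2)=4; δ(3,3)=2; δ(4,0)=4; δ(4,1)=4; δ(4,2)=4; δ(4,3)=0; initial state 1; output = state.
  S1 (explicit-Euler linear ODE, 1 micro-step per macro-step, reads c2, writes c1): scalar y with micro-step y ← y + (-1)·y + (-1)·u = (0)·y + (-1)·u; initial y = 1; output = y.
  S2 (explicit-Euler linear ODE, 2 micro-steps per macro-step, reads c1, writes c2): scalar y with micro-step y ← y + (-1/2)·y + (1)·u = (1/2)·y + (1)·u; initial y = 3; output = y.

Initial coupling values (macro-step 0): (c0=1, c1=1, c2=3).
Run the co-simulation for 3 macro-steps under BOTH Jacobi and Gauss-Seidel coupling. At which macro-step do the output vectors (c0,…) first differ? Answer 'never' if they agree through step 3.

[Jacobi] macro 1: S0 reads c2=3 → after 1×micro: 3; S1 reads c2=3 → after 1×micro: -3; S2 reads c1=1 → after 2×micro: 9/4 ⇒ (c0=3, c1=-3, c2=9/4)
[Jacobi] macro 2: S0 reads c2=9/4 → after 1×micro: 4; S1 reads c2=9/4 → after 1×micro: -9/4; S2 reads c1=-3 → after 2×micro: -63/16 ⇒ (c0=4, c1=-9/4, c2=-63/16)
[Jacobi] macro 3: S0 reads c2=-63/16 → after 1×micro: 4; S1 reads c2=-63/16 → after 1×micro: 63/16; S2 reads c1=-9/4 → after 2×micro: -279/64 ⇒ (c0=4, c1=63/16, c2=-279/64)
[Gauss-Seidel] macro 1: S0 reads c2=3 → after 1×micro: 3; S1 reads c2=3 → after 1×micro: -3; S2 reads c1=-3 → after 2×micro: -15/4 ⇒ (c0=3, c1=-3, c2=-15/4)
[Gauss-Seidel] macro 2: S0 reads c2=-15/4 → after 1×micro: 2; S1 reads c2=-15/4 → after 1×micro: 15/4; S2 reads c1=15/4 → after 2×micro: 75/16 ⇒ (c0=2, c1=15/4, c2=75/16)
[Gauss-Seidel] macro 3: S0 reads c2=75/16 → after 1×micro: 2; S1 reads c2=75/16 → after 1×micro: -75/16; S2 reads c1=-75/16 → after 2×micro: -375/64 ⇒ (c0=2, c1=-75/16, c2=-375/64)

first divergence at macro-step: 1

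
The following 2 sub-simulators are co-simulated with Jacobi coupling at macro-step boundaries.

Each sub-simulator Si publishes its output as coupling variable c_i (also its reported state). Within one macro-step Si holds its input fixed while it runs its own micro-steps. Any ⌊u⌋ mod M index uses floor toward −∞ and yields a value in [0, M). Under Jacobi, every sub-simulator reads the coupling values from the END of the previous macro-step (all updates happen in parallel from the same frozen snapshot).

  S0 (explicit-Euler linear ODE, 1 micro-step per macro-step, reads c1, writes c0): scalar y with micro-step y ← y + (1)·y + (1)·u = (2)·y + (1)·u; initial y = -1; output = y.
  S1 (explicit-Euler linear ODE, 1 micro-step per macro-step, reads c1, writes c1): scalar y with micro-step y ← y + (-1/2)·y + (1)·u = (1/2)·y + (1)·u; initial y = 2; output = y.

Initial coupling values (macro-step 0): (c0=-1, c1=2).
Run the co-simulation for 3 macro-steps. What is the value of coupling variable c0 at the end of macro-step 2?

macro 1: S0 reads c1=2 → after 1×micro: 0; S1 reads c1=2 → after 1×micro: 3 ⇒ (c0=0, c1=3)
macro 2: S0 reads c1=3 → after 1×micro: 3; S1 reads c1=3 → after 1×micro: 9/2 ⇒ (c0=3, c1=9/2)
macro 3: S0 reads c1=9/2 → after 1×micro: 21/2; S1 reads c1=9/2 → after 1×micro: 27/4 ⇒ (c0=21/2, c1=27/4)

c0 at macro-step 2 = 3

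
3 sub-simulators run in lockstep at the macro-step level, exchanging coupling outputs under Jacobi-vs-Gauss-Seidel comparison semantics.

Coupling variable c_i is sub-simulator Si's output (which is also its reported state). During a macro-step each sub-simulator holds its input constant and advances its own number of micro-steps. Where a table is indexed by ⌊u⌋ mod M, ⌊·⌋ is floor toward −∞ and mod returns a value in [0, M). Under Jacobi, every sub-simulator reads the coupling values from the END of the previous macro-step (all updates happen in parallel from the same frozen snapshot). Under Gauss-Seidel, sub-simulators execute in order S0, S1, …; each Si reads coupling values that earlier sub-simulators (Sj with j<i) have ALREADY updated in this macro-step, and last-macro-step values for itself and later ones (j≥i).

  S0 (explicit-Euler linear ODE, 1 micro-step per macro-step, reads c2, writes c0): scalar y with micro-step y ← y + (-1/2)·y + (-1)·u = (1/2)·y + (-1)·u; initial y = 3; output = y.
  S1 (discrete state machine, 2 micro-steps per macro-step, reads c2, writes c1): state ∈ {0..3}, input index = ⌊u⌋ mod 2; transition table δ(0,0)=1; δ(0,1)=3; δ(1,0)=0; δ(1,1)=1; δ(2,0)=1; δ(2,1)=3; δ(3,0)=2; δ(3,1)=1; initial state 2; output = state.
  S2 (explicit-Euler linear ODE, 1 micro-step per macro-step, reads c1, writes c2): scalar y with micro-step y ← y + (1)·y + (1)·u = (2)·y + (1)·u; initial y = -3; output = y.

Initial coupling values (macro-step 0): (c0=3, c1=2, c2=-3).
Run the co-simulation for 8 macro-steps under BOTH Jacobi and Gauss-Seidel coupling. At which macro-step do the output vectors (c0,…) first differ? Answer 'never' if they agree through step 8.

[Jacobi] macro 1: S0 reads c2=-3 → after 1×micro: 9/2; S1 reads c2=-3 → after 2×micro: 1; S2 reads c1=2 → after 1×micro: -4 ⇒ (c0=9/2, c1=1, c2=-4)
[Jacobi] macro 2: S0 reads c2=-4 → after 1×micro: 25/4; S1 reads c2=-4 → after 2×micro: 1; S2 reads c1=1 → after 1×micro: -7 ⇒ (c0=25/4, c1=1, c2=-7)
[Jacobi] macro 3: S0 reads c2=-7 → after 1×micro: 81/8; S1 reads c2=-7 → after 2×micro: 1; S2 reads c1=1 → after 1×micro: -13 ⇒ (c0=81/8, c1=1, c2=-13)
[Jacobi] macro 4: S0 reads c2=-13 → after 1×micro: 289/16; S1 reads c2=-13 → after 2×micro: 1; S2 reads c1=1 → after 1×micro: -25 ⇒ (c0=289/16, c1=1, c2=-25)
[Jacobi] macro 5: S0 reads c2=-25 → after 1×micro: 1089/32; S1 reads c2=-25 → after 2×micro: 1; S2 reads c1=1 → after 1×micro: -49 ⇒ (c0=1089/32, c1=1, c2=-49)
[Jacobi] macro 6: S0 reads c2=-49 → after 1×micro: 4225/64; S1 reads c2=-49 → after 2×micro: 1; S2 reads c1=1 → after 1×micro: -97 ⇒ (c0=4225/64, c1=1, c2=-97)
[Jacobi] macro 7: S0 reads c2=-97 → after 1×micro: 16641/128; S1 reads c2=-97 → after 2×micro: 1; S2 reads c1=1 → after 1×micro: -193 ⇒ (c0=16641/128, c1=1, c2=-193)
[Jacobi] macro 8: S0 reads c2=-193 → after 1×micro: 66049/256; S1 reads c2=-193 → after 2×micro: 1; S2 reads c1=1 → after 1×micro: -385 ⇒ (c0=66049/256, c1=1, c2=-385)
[Gauss-Seidel] macro 1: S0 reads c2=-3 → after 1×micro: 9/2; S1 reads c2=-3 → after 2×micro: 1; S2 reads c1=1 → after 1×micro: -5 ⇒ (c0=9/2, c1=1, c2=-5)
[Gauss-Seidel] macro 2: S0 reads c2=-5 → after 1×micro: 29/4; S1 reads c2=-5 → after 2×micro: 1; S2 reads c1=1 → after 1×micro: -9 ⇒ (c0=29/4, c1=1, c2=-9)
[Gauss-Seidel] macro 3: S0 reads c2=-9 → after 1×micro: 101/8; S1 reads c2=-9 → after 2×micro: 1; S2 reads c1=1 → after 1×micro: -17 ⇒ (c0=101/8, c1=1, c2=-17)
[Gauss-Seidel] macro 4: S0 reads c2=-17 → after 1×micro: 373/16; S1 reads c2=-17 → after 2×micro: 1; S2 reads c1=1 → after 1×micro: -33 ⇒ (c0=373/16, c1=1, c2=-33)
[Gauss-Seidel] macro 5: S0 reads c2=-33 → after 1×micro: 1429/32; S1 reads c2=-33 → after 2×micro: 1; S2 reads c1=1 → after 1×micro: -65 ⇒ (c0=1429/32, c1=1, c2=-65)
[Gauss-Seidel] macro 6: S0 reads c2=-65 → after 1×micro: 5589/64; S1 reads c2=-65 → after 2×micro: 1; S2 reads c1=1 → after 1×micro: -129 ⇒ (c0=5589/64, c1=1, c2=-129)
[Gauss-Seidel] macro 7: S0 reads c2=-129 → after 1×micro: 22101/128; S1 reads c2=-129 → after 2×micro: 1; S2 reads c1=1 → after 1×micro: -257 ⇒ (c0=22101/128, c1=1, c2=-257)
[Gauss-Seidel] macro 8: S0 reads c2=-257 → after 1×micro: 87893/256; S1 reads c2=-257 → after 2×micro: 1; S2 reads c1=1 → after 1×micro: -513 ⇒ (c0=87893/256, c1=1, c2=-513)

first divergence at macro-step: 1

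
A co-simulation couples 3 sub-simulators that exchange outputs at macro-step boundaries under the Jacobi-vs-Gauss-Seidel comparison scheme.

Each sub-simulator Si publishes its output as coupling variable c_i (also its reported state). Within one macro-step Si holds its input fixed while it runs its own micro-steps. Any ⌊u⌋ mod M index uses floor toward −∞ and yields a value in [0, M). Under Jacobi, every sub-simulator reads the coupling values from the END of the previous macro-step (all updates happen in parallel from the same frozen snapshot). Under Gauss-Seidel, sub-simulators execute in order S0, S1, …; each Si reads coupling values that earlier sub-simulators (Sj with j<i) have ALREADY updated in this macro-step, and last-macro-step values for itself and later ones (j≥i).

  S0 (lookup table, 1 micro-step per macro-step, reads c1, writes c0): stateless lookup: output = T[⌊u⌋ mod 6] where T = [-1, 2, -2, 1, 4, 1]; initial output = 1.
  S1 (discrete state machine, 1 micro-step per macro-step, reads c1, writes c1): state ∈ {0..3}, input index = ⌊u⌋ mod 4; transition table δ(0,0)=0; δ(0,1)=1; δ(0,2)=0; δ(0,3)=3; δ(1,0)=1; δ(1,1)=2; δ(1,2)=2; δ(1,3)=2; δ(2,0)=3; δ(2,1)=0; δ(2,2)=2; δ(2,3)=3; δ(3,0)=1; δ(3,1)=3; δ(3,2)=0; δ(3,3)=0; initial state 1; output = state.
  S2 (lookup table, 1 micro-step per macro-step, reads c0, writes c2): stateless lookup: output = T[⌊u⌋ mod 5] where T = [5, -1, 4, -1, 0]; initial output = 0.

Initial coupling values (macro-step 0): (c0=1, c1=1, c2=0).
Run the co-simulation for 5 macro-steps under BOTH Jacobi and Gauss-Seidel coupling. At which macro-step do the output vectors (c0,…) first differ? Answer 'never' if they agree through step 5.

[Jacobi] macro 1: S0 reads c1=1 → after 1×micro: 2; S1 reads c1=1 → after 1×micro: 2; S2 reads c0=1 → after 1×micro: -1 ⇒ (c0=2, c1=2, c2=-1)
[Jacobi] macro 2: S0 reads c1=2 → after 1×micro: -2; S1 reads c1=2 → after 1×micro: 2; S2 reads c0=2 → after 1×micro: 4 ⇒ (c0=-2, c1=2, c2=4)
[Jacobi] macro 3: S0 reads c1=2 → after 1×micro: -2; S1 reads c1=2 → after 1×micro: 2; S2 reads c0=-2 → after 1×micro: -1 ⇒ (c0=-2, c1=2, c2=-1)
[Jacobi] macro 4: S0 reads c1=2 → after 1×micro: -2; S1 reads c1=2 → after 1×micro: 2; S2 reads c0=-2 → after 1×micro: -1 ⇒ (c0=-2, c1=2, c2=-1)
[Jacobi] macro 5: S0 reads c1=2 → after 1×micro: -2; S1 reads c1=2 → after 1×micro: 2; S2 reads c0=-2 → after 1×micro: -1 ⇒ (c0=-2, c1=2, c2=-1)
[Gauss-Seidel] macro 1: S0 reads c1=1 → after 1×micro: 2; S1 reads c1=1 → after 1×micro: 2; S2 reads c0=2 → after 1×micro: 4 ⇒ (c0=2, c1=2, c2=4)
[Gauss-Seidel] macro 2: S0 reads c1=2 → after 1×micro: -2; S1 reads c1=2 → after 1×micro: 2; S2 reads c0=-2 → after 1×micro: -1 ⇒ (c0=-2, c1=2, c2=-1)
[Gauss-Seidel] macro 3: S0 reads c1=2 → after 1×micro: -2; S1 reads c1=2 → after 1×micro: 2; S2 reads c0=-2 → after 1×micro: -1 ⇒ (c0=-2, c1=2, c2=-1)
[Gauss-Seidel] macro 4: S0 reads c1=2 → after 1×micro: -2; S1 reads c1=2 → after 1×micro: 2; S2 reads c0=-2 → after 1×micro: -1 ⇒ (c0=-2, c1=2, c2=-1)
[Gauss-Seidel] macro 5: S0 reads c1=2 → after 1×micro: -2; S1 reads c1=2 → after 1×micro: 2; S2 reads c0=-2 → after 1×micro: -1 ⇒ (c0=-2, c1=2, c2=-1)

first divergence at macro-step: 1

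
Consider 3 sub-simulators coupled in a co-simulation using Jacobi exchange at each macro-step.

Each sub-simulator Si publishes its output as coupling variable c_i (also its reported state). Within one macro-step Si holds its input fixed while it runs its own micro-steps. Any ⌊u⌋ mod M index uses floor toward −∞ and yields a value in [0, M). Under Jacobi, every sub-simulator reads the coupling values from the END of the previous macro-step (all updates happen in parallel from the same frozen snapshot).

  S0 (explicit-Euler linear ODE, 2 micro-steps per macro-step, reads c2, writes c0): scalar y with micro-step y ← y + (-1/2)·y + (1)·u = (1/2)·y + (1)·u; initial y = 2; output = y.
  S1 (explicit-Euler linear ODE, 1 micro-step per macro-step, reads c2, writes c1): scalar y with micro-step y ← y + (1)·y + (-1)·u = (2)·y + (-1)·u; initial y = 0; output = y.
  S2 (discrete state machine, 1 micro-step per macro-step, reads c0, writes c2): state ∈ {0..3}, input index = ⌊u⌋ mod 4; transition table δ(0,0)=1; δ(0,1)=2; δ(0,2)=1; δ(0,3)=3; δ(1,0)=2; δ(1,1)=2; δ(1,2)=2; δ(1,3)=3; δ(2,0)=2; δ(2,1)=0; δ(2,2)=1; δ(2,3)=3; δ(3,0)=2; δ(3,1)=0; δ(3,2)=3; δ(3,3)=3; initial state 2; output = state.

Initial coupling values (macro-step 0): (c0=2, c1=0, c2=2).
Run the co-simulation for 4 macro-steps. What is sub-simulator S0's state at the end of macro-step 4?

macro 1: S0 reads c2=2 → after 2×micro: 7/2; S1 reads c2=2 → after 1×micro: -2; S2 reads c0=2 → after 1×micro: 1 ⇒ (c0=7/2, c1=-2, c2=1)
macro 2: S0 reads c2=1 → after 2×micro: 19/8; S1 reads c2=1 → after 1×micro: -5; S2 reads c0=7/2 → after 1×micro: 3 ⇒ (c0=19/8, c1=-5, c2=3)
macro 3: S0 reads c2=3 → after 2×micro: 163/32; S1 reads c2=3 → after 1×micro: -13; S2 reads c0=19/8 → after 1×micro: 3 ⇒ (c0=163/32, c1=-13, c2=3)
macro 4: S0 reads c2=3 → after 2×micro: 739/128; S1 reads c2=3 → after 1×micro: -29; S2 reads c0=163/32 → after 1×micro: 0 ⇒ (c0=739/128, c1=-29, c2=0)

S0 state at macro-step 4 = 739/128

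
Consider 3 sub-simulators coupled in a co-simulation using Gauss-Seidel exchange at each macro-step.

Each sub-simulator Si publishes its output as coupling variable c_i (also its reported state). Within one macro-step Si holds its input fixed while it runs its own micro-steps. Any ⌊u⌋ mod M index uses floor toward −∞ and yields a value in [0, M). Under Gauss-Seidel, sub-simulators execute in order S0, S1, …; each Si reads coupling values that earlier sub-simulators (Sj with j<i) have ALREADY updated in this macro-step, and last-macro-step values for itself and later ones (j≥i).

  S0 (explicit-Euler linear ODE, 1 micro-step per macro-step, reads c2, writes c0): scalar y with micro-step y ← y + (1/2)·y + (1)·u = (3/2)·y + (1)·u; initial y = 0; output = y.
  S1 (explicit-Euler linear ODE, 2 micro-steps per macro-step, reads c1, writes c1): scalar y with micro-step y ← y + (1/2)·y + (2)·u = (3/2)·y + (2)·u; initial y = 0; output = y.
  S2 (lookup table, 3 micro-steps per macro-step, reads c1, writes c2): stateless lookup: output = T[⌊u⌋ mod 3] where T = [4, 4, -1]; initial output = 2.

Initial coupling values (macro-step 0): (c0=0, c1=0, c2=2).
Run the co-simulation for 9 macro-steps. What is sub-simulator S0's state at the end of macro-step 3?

macro 1: S0 reads c2=2 → after 1×micro: 2; S1 reads c1=0 → after 2×micro: 0; S2 reads c1=0 → after 3×micro: 4 ⇒ (c0=2, c1=0, c2=4)
macro 2: S0 reads c2=4 → after 1×micro: 7; S1 reads c1=0 → after 2×micro: 0; S2 reads c1=0 → after 3×micro: 4 ⇒ (c0=7, c1=0, c2=4)
macro 3: S0 reads c2=4 → after 1×micro: 29/2; S1 reads c1=0 → after 2×micro: 0; S2 reads c1=0 → after 3×micro: 4 ⇒ (c0=29/2, c1=0, c2=4)
macro 4: S0 reads c2=4 → after 1×micro: 103/4; S1 reads c1=0 → after 2×micro: 0; S2 reads c1=0 → after 3×micro: 4 ⇒ (c0=103/4, c1=0, c2=4)
macro 5: S0 reads c2=4 → after 1×micro: 341/8; S1 reads c1=0 → after 2×micro: 0; S2 reads c1=0 → after 3×micro: 4 ⇒ (c0=341/8, c1=0, c2=4)
macro 6: S0 reads c2=4 → after 1×micro: 1087/16; S1 reads c1=0 → after 2×micro: 0; S2 reads c1=0 → after 3×micro: 4 ⇒ (c0=1087/16, c1=0, c2=4)
macro 7: S0 reads c2=4 → after 1×micro: 3389/32; S1 reads c1=0 → after 2×micro: 0; S2 reads c1=0 → after 3×micro: 4 ⇒ (c0=3389/32, c1=0, c2=4)
macro 8: S0 reads c2=4 → after 1×micro: 10423/64; S1 reads c1=0 → after 2×micro: 0; S2 reads c1=0 → after 3×micro: 4 ⇒ (c0=10423/64, c1=0, c2=4)
macro 9: S0 reads c2=4 → after 1×micro: 31781/128; S1 reads c1=0 → after 2×micro: 0; S2 reads c1=0 → after 3×micro: 4 ⇒ (c0=31781/128, c1=0, c2=4)

S0 state at macro-step 3 = 29/2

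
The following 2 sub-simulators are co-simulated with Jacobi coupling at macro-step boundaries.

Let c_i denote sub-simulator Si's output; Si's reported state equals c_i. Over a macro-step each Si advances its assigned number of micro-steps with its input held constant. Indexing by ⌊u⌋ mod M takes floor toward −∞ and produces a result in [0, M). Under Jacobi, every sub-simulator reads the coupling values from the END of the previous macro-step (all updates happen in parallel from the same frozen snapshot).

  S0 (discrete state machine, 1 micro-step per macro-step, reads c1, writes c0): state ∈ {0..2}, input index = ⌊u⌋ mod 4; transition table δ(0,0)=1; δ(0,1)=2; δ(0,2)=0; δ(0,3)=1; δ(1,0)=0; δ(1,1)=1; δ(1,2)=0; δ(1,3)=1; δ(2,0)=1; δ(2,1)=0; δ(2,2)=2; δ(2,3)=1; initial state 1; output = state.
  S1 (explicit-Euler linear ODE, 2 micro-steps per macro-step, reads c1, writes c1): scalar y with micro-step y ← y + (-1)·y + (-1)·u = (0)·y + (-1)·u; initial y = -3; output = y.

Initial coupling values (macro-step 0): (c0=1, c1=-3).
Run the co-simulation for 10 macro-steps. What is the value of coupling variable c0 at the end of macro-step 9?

macro 1: S0 reads c1=-3 → after 1×micro: 1; S1 reads c1=-3 → after 2×micro: 3 ⇒ (c0=1, c1=3)
macro 2: S0 reads c1=3 → after 1×micro: 1; S1 reads c1=3 → after 2×micro: -3 ⇒ (c0=1, c1=-3)
macro 3: S0 reads c1=-3 → after 1×micro: 1; S1 reads c1=-3 → after 2×micro: 3 ⇒ (c0=1, c1=3)
macro 4: S0 reads c1=3 → after 1×micro: 1; S1 reads c1=3 → after 2×micro: -3 ⇒ (c0=1, c1=-3)
macro 5: S0 reads c1=-3 → after 1×micro: 1; S1 reads c1=-3 → after 2×micro: 3 ⇒ (c0=1, c1=3)
macro 6: S0 reads c1=3 → after 1×micro: 1; S1 reads c1=3 → after 2×micro: -3 ⇒ (c0=1, c1=-3)
macro 7: S0 reads c1=-3 → after 1×micro: 1; S1 reads c1=-3 → after 2×micro: 3 ⇒ (c0=1, c1=3)
macro 8: S0 reads c1=3 → after 1×micro: 1; S1 reads c1=3 → after 2×micro: -3 ⇒ (c0=1, c1=-3)
macro 9: S0 reads c1=-3 → after 1×micro: 1; S1 reads c1=-3 → after 2×micro: 3 ⇒ (c0=1, c1=3)
macro 10: S0 reads c1=3 → after 1×micro: 1; S1 reads c1=3 → after 2×micro: -3 ⇒ (c0=1, c1=-3)

c0 at macro-step 9 = 1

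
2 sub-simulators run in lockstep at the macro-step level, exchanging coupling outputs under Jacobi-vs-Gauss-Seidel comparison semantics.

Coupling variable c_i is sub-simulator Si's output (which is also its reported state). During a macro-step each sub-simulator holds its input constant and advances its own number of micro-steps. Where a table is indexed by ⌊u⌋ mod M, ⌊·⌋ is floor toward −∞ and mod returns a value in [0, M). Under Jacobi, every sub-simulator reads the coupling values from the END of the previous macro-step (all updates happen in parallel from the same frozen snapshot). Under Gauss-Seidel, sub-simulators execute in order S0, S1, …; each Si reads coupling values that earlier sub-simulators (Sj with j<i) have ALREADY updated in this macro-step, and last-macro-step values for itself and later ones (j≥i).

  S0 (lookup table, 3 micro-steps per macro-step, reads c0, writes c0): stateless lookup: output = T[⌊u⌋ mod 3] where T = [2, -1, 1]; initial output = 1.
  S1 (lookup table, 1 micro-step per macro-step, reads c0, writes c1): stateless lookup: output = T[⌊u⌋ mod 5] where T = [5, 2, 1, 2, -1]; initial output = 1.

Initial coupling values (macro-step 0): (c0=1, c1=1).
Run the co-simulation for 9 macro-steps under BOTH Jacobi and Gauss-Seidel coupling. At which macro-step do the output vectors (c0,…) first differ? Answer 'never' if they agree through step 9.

[Jacobi] macro 1: S0 reads c0=1 → after 3×micro: -1; S1 reads c0=1 → after 1×micro: 2 ⇒ (c0=-1, c1=2)
[Jacobi] macro 2: S0 reads c0=-1 → after 3×micro: 1; S1 reads c0=-1 → after 1×micro: -1 ⇒ (c0=1, c1=-1)
[Jacobi] macro 3: S0 reads c0=1 → after 3×micro: -1; S1 reads c0=1 → after 1×micro: 2 ⇒ (c0=-1, c1=2)
[Jacobi] macro 4: S0 reads c0=-1 → after 3×micro: 1; S1 reads c0=-1 → after 1×micro: -1 ⇒ (c0=1, c1=-1)
[Jacobi] macro 5: S0 reads c0=1 → after 3×micro: -1; S1 reads c0=1 → after 1×micro: 2 ⇒ (c0=-1, c1=2)
[Jacobi] macro 6: S0 reads c0=-1 → after 3×micro: 1; S1 reads c0=-1 → after 1×micro: -1 ⇒ (c0=1, c1=-1)
[Jacobi] macro 7: S0 reads c0=1 → after 3×micro: -1; S1 reads c0=1 → after 1×micro: 2 ⇒ (c0=-1, c1=2)
[Jacobi] macro 8: S0 reads c0=-1 → after 3×micro: 1; S1 reads c0=-1 → after 1×micro: -1 ⇒ (c0=1, c1=-1)
[Jacobi] macro 9: S0 reads c0=1 → after 3×micro: -1; S1 reads c0=1 → after 1×micro: 2 ⇒ (c0=-1, c1=2)
[Gauss-Seidel] macro 1: S0 reads c0=1 → after 3×micro: -1; S1 reads c0=-1 → after 1×micro: -1 ⇒ (c0=-1, c1=-1)
[Gauss-Seidel] macro 2: S0 reads c0=-1 → after 3×micro: 1; S1 reads c0=1 → after 1×micro: 2 ⇒ (c0=1, c1=2)
[Gauss-Seidel] macro 3: S0 reads c0=1 → after 3×micro: -1; S1 reads c0=-1 → after 1×micro: -1 ⇒ (c0=-1, c1=-1)
[Gauss-Seidel] macro 4: S0 reads c0=-1 → after 3×micro: 1; S1 reads c0=1 → after 1×micro: 2 ⇒ (c0=1, c1=2)
[Gauss-Seidel] macro 5: S0 reads c0=1 → after 3×micro: -1; S1 reads c0=-1 → after 1×micro: -1 ⇒ (c0=-1, c1=-1)
[Gauss-Seidel] macro 6: S0 reads c0=-1 → after 3×micro: 1; S1 reads c0=1 → after 1×micro: 2 ⇒ (c0=1, c1=2)
[Gauss-Seidel] macro 7: S0 reads c0=1 → after 3×micro: -1; S1 reads c0=-1 → after 1×micro: -1 ⇒ (c0=-1, c1=-1)
[Gauss-Seidel] macro 8: S0 reads c0=-1 → after 3×micro: 1; S1 reads c0=1 → after 1×micro: 2 ⇒ (c0=1, c1=2)
[Gauss-Seidel] macro 9: S0 reads c0=1 → after 3×micro: -1; S1 reads c0=-1 → after 1×micro: -1 ⇒ (c0=-1, c1=-1)

first divergence at macro-step: 1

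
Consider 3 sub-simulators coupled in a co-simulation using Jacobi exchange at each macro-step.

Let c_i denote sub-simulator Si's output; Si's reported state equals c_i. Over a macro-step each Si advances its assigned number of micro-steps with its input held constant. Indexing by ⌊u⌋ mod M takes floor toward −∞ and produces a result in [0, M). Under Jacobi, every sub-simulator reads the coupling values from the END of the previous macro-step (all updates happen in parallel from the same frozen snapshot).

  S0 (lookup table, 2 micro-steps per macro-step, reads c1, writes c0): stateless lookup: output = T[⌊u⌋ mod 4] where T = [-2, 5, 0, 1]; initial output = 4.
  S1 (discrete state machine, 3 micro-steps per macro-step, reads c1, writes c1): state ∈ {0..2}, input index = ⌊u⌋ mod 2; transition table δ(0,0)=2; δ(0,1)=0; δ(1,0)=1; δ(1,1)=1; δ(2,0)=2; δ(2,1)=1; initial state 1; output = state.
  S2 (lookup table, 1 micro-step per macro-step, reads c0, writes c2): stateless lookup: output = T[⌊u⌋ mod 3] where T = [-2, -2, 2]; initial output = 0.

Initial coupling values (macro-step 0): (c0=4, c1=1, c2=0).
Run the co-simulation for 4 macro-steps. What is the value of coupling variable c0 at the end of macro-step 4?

c0 at macro-step 4 = 5

macro 1: S0 reads c1=1 → after 2×micro: 5; S1 reads c1=1 → after 3×micro: 1; S2 reads c0=4 → after 1×micro: -2 ⇒ (c0=5, c1=1, c2=-2)
macro 2: S0 reads c1=1 → after 2×micro: 5; S1 reads c1=1 → after 3×micro: 1; S2 reads c0=5 → after 1×micro: 2 ⇒ (c0=5, c1=1, c2=2)
macro 3: S0 reads c1=1 → after 2×micro: 5; S1 reads c1=1 → after 3×micro: 1; S2 reads c0=5 → after 1×micro: 2 ⇒ (c0=5, c1=1, c2=2)
macro 4: S0 reads c1=1 → after 2×micro: 5; S1 reads c1=1 → after 3×micro: 1; S2 reads c0=5 → after 1×micro: 2 ⇒ (c0=5, c1=1, c2=2)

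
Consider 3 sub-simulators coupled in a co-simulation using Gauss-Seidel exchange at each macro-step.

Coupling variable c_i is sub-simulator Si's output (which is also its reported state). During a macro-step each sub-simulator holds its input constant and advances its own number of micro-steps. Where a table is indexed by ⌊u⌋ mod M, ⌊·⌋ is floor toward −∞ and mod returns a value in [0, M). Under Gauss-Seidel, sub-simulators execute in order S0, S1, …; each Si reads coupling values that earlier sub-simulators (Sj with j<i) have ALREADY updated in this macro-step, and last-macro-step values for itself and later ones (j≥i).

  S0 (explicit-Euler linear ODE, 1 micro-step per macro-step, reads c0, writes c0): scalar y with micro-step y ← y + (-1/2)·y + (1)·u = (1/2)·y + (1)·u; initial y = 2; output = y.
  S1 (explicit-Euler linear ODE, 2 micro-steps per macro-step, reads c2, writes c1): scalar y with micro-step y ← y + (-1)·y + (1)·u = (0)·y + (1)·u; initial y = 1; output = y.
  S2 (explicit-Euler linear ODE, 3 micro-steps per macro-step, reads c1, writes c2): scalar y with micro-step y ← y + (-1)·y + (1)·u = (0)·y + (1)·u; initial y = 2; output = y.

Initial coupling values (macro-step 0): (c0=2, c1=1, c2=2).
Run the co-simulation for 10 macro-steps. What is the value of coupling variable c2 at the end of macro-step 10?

c2 at macro-step 10 = 2

macro 1: S0 reads c0=2 → after 1×micro: 3; S1 reads c2=2 → after 2×micro: 2; S2 reads c1=2 → after 3×micro: 2 ⇒ (c0=3, c1=2, c2=2)
macro 2: S0 reads c0=3 → after 1×micro: 9/2; S1 reads c2=2 → after 2×micro: 2; S2 reads c1=2 → after 3×micro: 2 ⇒ (c0=9/2, c1=2, c2=2)
macro 3: S0 reads c0=9/2 → after 1×micro: 27/4; S1 reads c2=2 → after 2×micro: 2; S2 reads c1=2 → after 3×micro: 2 ⇒ (c0=27/4, c1=2, c2=2)
macro 4: S0 reads c0=27/4 → after 1×micro: 81/8; S1 reads c2=2 → after 2×micro: 2; S2 reads c1=2 → after 3×micro: 2 ⇒ (c0=81/8, c1=2, c2=2)
macro 5: S0 reads c0=81/8 → after 1×micro: 243/16; S1 reads c2=2 → after 2×micro: 2; S2 reads c1=2 → after 3×micro: 2 ⇒ (c0=243/16, c1=2, c2=2)
macro 6: S0 reads c0=243/16 → after 1×micro: 729/32; S1 reads c2=2 → after 2×micro: 2; S2 reads c1=2 → after 3×micro: 2 ⇒ (c0=729/32, c1=2, c2=2)
macro 7: S0 reads c0=729/32 → after 1×micro: 2187/64; S1 reads c2=2 → after 2×micro: 2; S2 reads c1=2 → after 3×micro: 2 ⇒ (c0=2187/64, c1=2, c2=2)
macro 8: S0 reads c0=2187/64 → after 1×micro: 6561/128; S1 reads c2=2 → after 2×micro: 2; S2 reads c1=2 → after 3×micro: 2 ⇒ (c0=6561/128, c1=2, c2=2)
macro 9: S0 reads c0=6561/128 → after 1×micro: 19683/256; S1 reads c2=2 → after 2×micro: 2; S2 reads c1=2 → after 3×micro: 2 ⇒ (c0=19683/256, c1=2, c2=2)
macro 10: S0 reads c0=19683/256 → after 1×micro: 59049/512; S1 reads c2=2 → after 2×micro: 2; S2 reads c1=2 → after 3×micro: 2 ⇒ (c0=59049/512, c1=2, c2=2)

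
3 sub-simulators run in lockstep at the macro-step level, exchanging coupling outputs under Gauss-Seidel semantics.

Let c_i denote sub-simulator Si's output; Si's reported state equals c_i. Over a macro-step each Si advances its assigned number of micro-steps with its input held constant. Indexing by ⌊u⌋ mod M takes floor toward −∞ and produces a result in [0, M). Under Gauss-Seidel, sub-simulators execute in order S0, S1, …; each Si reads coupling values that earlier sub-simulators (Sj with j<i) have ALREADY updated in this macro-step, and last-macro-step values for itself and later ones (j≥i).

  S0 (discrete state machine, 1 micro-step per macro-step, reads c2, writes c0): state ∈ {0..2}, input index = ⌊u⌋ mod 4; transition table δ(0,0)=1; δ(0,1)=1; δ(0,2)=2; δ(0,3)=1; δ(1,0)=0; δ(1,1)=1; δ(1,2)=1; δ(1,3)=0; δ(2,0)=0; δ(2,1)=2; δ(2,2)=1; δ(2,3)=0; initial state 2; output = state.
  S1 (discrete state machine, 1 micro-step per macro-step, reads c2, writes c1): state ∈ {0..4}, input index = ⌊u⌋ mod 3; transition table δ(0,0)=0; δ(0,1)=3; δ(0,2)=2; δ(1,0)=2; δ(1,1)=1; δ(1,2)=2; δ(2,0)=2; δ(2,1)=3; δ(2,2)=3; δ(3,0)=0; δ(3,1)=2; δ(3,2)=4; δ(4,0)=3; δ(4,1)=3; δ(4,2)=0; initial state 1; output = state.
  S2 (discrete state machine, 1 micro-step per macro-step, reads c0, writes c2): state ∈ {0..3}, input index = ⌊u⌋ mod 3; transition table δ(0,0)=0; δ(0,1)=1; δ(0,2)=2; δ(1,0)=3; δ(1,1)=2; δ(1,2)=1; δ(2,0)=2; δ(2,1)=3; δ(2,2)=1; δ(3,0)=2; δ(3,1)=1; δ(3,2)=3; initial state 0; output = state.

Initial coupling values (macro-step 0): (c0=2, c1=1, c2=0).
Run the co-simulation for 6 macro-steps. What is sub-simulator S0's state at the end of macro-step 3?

S0 state at macro-step 3 = 1

macro 1: S0 reads c2=0 → after 1×micro: 0; S1 reads c2=0 → after 1×micro: 2; S2 reads c0=0 → after 1×micro: 0 ⇒ (c0=0, c1=2, c2=0)
macro 2: S0 reads c2=0 → after 1×micro: 1; S1 reads c2=0 → after 1×micro: 2; S2 reads c0=1 → after 1×micro: 1 ⇒ (c0=1, c1=2, c2=1)
macro 3: S0 reads c2=1 → after 1×micro: 1; S1 reads c2=1 → after 1×micro: 3; S2 reads c0=1 → after 1×micro: 2 ⇒ (c0=1, c1=3, c2=2)
macro 4: S0 reads c2=2 → after 1×micro: 1; S1 reads c2=2 → after 1×micro: 4; S2 reads c0=1 → after 1×micro: 3 ⇒ (c0=1, c1=4, c2=3)
macro 5: S0 reads c2=3 → after 1×micro: 0; S1 reads c2=3 → after 1×micro: 3; S2 reads c0=0 → after 1×micro: 2 ⇒ (c0=0, c1=3, c2=2)
macro 6: S0 reads c2=2 → after 1×micro: 2; S1 reads c2=2 → after 1×micro: 4; S2 reads c0=2 → after 1×micro: 1 ⇒ (c0=2, c1=4, c2=1)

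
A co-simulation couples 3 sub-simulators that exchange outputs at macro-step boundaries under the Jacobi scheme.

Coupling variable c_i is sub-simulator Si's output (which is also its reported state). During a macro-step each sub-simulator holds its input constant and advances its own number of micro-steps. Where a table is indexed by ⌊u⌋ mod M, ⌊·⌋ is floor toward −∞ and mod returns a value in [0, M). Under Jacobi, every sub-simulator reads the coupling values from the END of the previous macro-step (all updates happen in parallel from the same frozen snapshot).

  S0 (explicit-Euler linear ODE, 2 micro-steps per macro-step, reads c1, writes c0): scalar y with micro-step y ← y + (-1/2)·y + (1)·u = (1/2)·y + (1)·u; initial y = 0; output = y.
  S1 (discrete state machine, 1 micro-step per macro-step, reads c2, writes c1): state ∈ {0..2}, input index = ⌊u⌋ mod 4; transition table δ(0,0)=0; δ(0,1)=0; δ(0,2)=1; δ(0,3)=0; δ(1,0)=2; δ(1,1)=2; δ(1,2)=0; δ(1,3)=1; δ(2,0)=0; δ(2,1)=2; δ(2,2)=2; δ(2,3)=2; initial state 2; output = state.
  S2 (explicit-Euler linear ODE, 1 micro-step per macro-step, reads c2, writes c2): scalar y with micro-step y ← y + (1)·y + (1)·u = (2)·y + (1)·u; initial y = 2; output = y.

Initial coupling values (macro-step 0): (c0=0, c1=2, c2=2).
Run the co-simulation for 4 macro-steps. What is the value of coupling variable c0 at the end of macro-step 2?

c0 at macro-step 2 = 15/4

macro 1: S0 reads c1=2 → after 2×micro: 3; S1 reads c2=2 → after 1×micro: 2; S2 reads c2=2 → after 1×micro: 6 ⇒ (c0=3, c1=2, c2=6)
macro 2: S0 reads c1=2 → after 2×micro: 15/4; S1 reads c2=6 → after 1×micro: 2; S2 reads c2=6 → after 1×micro: 18 ⇒ (c0=15/4, c1=2, c2=18)
macro 3: S0 reads c1=2 → after 2×micro: 63/16; S1 reads c2=18 → after 1×micro: 2; S2 reads c2=18 → after 1×micro: 54 ⇒ (c0=63/16, c1=2, c2=54)
macro 4: S0 reads c1=2 → after 2×micro: 255/64; S1 reads c2=54 → after 1×micro: 2; S2 reads c2=54 → after 1×micro: 162 ⇒ (c0=255/64, c1=2, c2=162)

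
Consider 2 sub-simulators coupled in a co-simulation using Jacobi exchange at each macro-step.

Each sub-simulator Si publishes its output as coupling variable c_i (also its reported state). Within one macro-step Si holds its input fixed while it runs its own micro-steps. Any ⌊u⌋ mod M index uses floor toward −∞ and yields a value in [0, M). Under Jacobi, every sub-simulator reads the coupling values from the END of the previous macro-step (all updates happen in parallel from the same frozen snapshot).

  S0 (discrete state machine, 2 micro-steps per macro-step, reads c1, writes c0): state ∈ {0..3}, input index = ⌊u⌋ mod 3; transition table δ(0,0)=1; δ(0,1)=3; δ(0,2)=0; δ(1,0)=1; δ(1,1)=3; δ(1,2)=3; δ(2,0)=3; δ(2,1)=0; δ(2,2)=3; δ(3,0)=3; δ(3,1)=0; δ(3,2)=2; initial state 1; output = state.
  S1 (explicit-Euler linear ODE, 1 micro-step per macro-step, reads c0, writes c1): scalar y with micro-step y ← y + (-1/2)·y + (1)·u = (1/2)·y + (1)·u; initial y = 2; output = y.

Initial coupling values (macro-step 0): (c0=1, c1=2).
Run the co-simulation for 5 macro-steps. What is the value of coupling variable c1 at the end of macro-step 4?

macro 1: S0 reads c1=2 → after 2×micro: 2; S1 reads c0=1 → after 1×micro: 2 ⇒ (c0=2, c1=2)
macro 2: S0 reads c1=2 → after 2×micro: 2; S1 reads c0=2 → after 1×micro: 3 ⇒ (c0=2, c1=3)
macro 3: S0 reads c1=3 → after 2×micro: 3; S1 reads c0=2 → after 1×micro: 7/2 ⇒ (c0=3, c1=7/2)
macro 4: S0 reads c1=7/2 → after 2×micro: 3; S1 reads c0=3 → after 1×micro: 19/4 ⇒ (c0=3, c1=19/4)
macro 5: S0 reads c1=19/4 → after 2×micro: 3; S1 reads c0=3 → after 1×micro: 43/8 ⇒ (c0=3, c1=43/8)

c1 at macro-step 4 = 19/4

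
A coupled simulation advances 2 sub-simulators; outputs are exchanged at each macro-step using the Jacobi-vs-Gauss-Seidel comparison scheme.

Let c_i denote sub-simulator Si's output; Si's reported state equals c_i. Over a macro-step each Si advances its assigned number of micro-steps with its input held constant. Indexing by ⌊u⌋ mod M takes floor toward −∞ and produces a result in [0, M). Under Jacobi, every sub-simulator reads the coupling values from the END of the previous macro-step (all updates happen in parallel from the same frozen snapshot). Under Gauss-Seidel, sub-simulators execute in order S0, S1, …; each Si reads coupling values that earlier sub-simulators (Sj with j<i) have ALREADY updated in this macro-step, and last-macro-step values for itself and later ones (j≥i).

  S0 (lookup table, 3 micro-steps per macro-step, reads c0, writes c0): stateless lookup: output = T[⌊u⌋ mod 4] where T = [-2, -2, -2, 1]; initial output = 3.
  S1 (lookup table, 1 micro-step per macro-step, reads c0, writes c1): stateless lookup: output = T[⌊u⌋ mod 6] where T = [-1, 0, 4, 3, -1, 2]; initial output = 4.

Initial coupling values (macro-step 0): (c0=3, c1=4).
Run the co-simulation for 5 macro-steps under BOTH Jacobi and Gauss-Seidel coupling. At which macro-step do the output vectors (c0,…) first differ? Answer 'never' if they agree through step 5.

[Jacobi] macro 1: S0 reads c0=3 → after 3×micro: 1; S1 reads c0=3 → after 1×micro: 3 ⇒ (c0=1, c1=3)
[Jacobi] macro 2: S0 reads c0=1 → after 3×micro: -2; S1 reads c0=1 → after 1×micro: 0 ⇒ (c0=-2, c1=0)
[Jacobi] macro 3: S0 reads c0=-2 → after 3×micro: -2; S1 reads c0=-2 → after 1×micro: -1 ⇒ (c0=-2, c1=-1)
[Jacobi] macro 4: S0 reads c0=-2 → after 3×micro: -2; S1 reads c0=-2 → after 1×micro: -1 ⇒ (c0=-2, c1=-1)
[Jacobi] macro 5: S0 reads c0=-2 → after 3×micro: -2; S1 reads c0=-2 → after 1×micro: -1 ⇒ (c0=-2, c1=-1)
[Gauss-Seidel] macro 1: S0 reads c0=3 → after 3×micro: 1; S1 reads c0=1 → after 1×micro: 0 ⇒ (c0=1, c1=0)
[Gauss-Seidel] macro 2: S0 reads c0=1 → after 3×micro: -2; S1 reads c0=-2 → after 1×micro: -1 ⇒ (c0=-2, c1=-1)
[Gauss-Seidel] macro 3: S0 reads c0=-2 → after 3×micro: -2; S1 reads c0=-2 → after 1×micro: -1 ⇒ (c0=-2, c1=-1)
[Gauss-Seidel] macro 4: S0 reads c0=-2 → after 3×micro: -2; S1 reads c0=-2 → after 1×micro: -1 ⇒ (c0=-2, c1=-1)
[Gauss-Seidel] macro 5: S0 reads c0=-2 → after 3×micro: -2; S1 reads c0=-2 → after 1×micro: -1 ⇒ (c0=-2, c1=-1)

first divergence at macro-step: 1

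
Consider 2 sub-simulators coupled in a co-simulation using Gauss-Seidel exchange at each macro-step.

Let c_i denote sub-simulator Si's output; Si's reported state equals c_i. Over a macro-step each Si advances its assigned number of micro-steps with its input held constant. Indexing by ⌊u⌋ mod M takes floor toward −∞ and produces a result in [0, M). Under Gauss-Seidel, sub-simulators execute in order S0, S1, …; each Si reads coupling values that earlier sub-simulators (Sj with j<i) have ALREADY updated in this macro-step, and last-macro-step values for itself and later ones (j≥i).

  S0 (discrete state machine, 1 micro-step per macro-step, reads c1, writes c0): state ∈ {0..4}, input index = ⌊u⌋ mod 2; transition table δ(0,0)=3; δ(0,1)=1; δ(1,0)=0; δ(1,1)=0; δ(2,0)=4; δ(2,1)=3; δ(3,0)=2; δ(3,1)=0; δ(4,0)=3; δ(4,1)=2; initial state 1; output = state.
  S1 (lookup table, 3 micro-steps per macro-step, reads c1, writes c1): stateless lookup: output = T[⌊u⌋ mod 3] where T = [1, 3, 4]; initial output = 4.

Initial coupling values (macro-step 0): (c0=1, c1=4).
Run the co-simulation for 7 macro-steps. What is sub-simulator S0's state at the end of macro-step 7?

macro 1: S0 reads c1=4 → after 1×micro: 0; S1 reads c1=4 → after 3×micro: 3 ⇒ (c0=0, c1=3)
macro 2: S0 reads c1=3 → after 1×micro: 1; S1 reads c1=3 → after 3×micro: 1 ⇒ (c0=1, c1=1)
macro 3: S0 reads c1=1 → after 1×micro: 0; S1 reads c1=1 → after 3×micro: 3 ⇒ (c0=0, c1=3)
macro 4: S0 reads c1=3 → after 1×micro: 1; S1 reads c1=3 → after 3×micro: 1 ⇒ (c0=1, c1=1)
macro 5: S0 reads c1=1 → after 1×micro: 0; S1 reads c1=1 → after 3×micro: 3 ⇒ (c0=0, c1=3)
macro 6: S0 reads c1=3 → after 1×micro: 1; S1 reads c1=3 → after 3×micro: 1 ⇒ (c0=1, c1=1)
macro 7: S0 reads c1=1 → after 1×micro: 0; S1 reads c1=1 → after 3×micro: 3 ⇒ (c0=0, c1=3)

S0 state at macro-step 7 = 0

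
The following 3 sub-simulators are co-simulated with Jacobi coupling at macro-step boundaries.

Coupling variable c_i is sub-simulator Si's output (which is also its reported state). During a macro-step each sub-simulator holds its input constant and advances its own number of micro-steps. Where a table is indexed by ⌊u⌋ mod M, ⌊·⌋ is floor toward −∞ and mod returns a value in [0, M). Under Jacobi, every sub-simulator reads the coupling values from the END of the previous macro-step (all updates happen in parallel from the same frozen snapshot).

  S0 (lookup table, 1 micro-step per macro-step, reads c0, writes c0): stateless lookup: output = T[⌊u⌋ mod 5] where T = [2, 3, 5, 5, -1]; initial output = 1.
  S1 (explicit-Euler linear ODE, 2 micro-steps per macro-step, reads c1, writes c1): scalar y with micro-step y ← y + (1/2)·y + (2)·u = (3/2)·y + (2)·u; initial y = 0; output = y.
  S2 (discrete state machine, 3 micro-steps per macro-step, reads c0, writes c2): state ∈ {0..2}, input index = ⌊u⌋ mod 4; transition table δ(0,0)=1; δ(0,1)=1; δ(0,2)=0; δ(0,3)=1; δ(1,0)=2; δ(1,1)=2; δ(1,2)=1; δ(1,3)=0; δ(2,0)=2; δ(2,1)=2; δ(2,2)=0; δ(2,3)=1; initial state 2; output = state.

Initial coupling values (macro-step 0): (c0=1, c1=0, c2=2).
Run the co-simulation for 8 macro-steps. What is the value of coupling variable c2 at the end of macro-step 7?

macro 1: S0 reads c0=1 → after 1×micro: 3; S1 reads c1=0 → after 2×micro: 0; S2 reads c0=1 → after 3×micro: 2 ⇒ (c0=3, c1=0, c2=2)
macro 2: S0 reads c0=3 → after 1×micro: 5; S1 reads c1=0 → after 2×micro: 0; S2 reads c0=3 → after 3×micro: 1 ⇒ (c0=5, c1=0, c2=1)
macro 3: S0 reads c0=5 → after 1×micro: 2; S1 reads c1=0 → after 2×micro: 0; S2 reads c0=5 → after 3×micro: 2 ⇒ (c0=2, c1=0, c2=2)
macro 4: S0 reads c0=2 → after 1×micro: 5; S1 reads c1=0 → after 2×micro: 0; S2 reads c0=2 → after 3×micro: 0 ⇒ (c0=5, c1=0, c2=0)
macro 5: S0 reads c0=5 → after 1×micro: 2; S1 reads c1=0 → after 2×micro: 0; S2 reads c0=5 → after 3×micro: 2 ⇒ (c0=2, c1=0, c2=2)
macro 6: S0 reads c0=2 → after 1×micro: 5; S1 reads c1=0 → after 2×micro: 0; S2 reads c0=2 → after 3×micro: 0 ⇒ (c0=5, c1=0, c2=0)
macro 7: S0 reads c0=5 → after 1×micro: 2; S1 reads c1=0 → after 2×micro: 0; S2 reads c0=5 → after 3×micro: 2 ⇒ (c0=2, c1=0, c2=2)
macro 8: S0 reads c0=2 → after 1×micro: 5; S1 reads c1=0 → after 2×micro: 0; S2 reads c0=2 → after 3×micro: 0 ⇒ (c0=5, c1=0, c2=0)

c2 at macro-step 7 = 2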